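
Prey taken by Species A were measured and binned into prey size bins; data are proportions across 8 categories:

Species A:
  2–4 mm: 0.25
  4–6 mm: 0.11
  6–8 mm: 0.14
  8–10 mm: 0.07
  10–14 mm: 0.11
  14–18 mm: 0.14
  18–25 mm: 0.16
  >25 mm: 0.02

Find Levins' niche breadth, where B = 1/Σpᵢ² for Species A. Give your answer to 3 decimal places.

6.378

Σpᵢ² = 0.25² + 0.11² + 0.14² + 0.07² + 0.11² + 0.14² + 0.16² + 0.02² = 0.0625 + 0.0121 + 0.0196 + 0.0049 + 0.0121 + 0.0196 + 0.0256 + 0.0004 = 0.1568
B = 1 / 0.1568 = 6.37755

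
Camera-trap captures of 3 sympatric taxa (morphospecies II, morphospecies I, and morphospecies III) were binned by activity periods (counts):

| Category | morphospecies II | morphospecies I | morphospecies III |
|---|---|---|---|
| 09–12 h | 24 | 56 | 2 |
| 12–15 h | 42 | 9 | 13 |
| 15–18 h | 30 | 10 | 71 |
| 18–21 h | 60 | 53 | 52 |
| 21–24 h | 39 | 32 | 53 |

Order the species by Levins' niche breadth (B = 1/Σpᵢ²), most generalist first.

morphospecies II > morphospecies I > morphospecies III

Proportions for morphospecies II (n=195): 24/195=0.1231, 42/195=0.2154, 30/195=0.1538, 60/195=0.3077, 39/195=0.2000
Proportions for morphospecies I (n=160): 56/160=0.3500, 9/160=0.0563, 10/160=0.0625, 53/160=0.3313, 32/160=0.2000
Proportions for morphospecies III (n=191): 2/191=0.0105, 13/191=0.0681, 71/191=0.3717, 52/191=0.2723, 53/191=0.2775
Σp_IIᵢ² = 0.1231² + 0.2154² + 0.1538² + 0.3077² + 0.2000² = 0.015154 + 0.046397 + 0.023654 + 0.094679 + 0.040000 = 0.219884
B_II = 1 / 0.219884 = 4.5479
Σp_Iᵢ² = 0.3500² + 0.0563² + 0.0625² + 0.3313² + 0.2000² = 0.122500 + 0.003170 + 0.003906 + 0.109760 + 0.040000 = 0.279336
B_I = 1 / 0.279336 = 3.5799
Σp_IIIᵢ² = 0.0105² + 0.0681² + 0.3717² + 0.2723² + 0.2775² = 0.000110 + 0.004638 + 0.138161 + 0.074147 + 0.077006 = 0.294062
B_III = 1 / 0.294062 = 3.4006
Ranking by B (broadest → narrowest): morphospecies II (4.55) > morphospecies I (3.58) > morphospecies III (3.40)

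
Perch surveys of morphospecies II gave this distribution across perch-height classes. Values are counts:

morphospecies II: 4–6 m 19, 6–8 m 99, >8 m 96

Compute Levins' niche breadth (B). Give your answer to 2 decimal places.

2.36

Proportions for morphospecies II (n=214): 19/214=0.0888, 99/214=0.4626, 96/214=0.4486
Σpᵢ² = 0.0888² + 0.4626² + 0.4486² = 0.007885 + 0.213999 + 0.201242 = 0.423126
B = 1 / 0.423126 = 2.3634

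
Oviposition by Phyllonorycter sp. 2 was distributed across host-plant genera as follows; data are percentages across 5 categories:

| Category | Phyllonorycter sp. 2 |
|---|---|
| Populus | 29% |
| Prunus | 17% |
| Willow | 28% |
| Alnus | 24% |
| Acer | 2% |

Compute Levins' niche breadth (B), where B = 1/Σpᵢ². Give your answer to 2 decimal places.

Convert percentages to proportions (divide by 100).
Σpᵢ² = 0.29² + 0.17² + 0.28² + 0.24² + 0.02² = 0.0841 + 0.0289 + 0.0784 + 0.0576 + 0.0004 = 0.2494
B = 1 / 0.2494 = 4.0096

4.01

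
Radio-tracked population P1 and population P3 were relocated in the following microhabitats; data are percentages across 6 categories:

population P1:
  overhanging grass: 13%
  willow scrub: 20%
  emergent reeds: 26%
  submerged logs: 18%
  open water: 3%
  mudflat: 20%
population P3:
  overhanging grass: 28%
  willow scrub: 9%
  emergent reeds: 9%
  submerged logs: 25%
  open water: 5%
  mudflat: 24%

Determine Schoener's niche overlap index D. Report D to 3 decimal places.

0.720

Convert percentages to proportions (divide by 100).
Σ|p₁ᵢ − p₂ᵢ| = 0.15 + 0.11 + 0.17 + 0.07 + 0.02 + 0.04 = 0.56
D = 1 − ½ × 0.56 = 1 − 0.280 = 0.72000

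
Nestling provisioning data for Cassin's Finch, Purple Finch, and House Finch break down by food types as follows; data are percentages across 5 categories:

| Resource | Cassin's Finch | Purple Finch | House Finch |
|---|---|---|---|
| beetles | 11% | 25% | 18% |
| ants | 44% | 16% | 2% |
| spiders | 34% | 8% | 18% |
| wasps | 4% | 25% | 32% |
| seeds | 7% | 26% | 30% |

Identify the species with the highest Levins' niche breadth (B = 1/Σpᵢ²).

Purple Finch

Convert percentages to proportions (divide by 100).
Σp_Cassᵢ² = 0.11² + 0.44² + 0.34² + 0.04² + 0.07² = 0.0121 + 0.1936 + 0.1156 + 0.0016 + 0.0049 = 0.3278
B_Cass = 1 / 0.3278 = 3.0506
Σp_Purpᵢ² = 0.25² + 0.16² + 0.08² + 0.25² + 0.26² = 0.0625 + 0.0256 + 0.0064 + 0.0625 + 0.0676 = 0.2246
B_Purp = 1 / 0.2246 = 4.4524
Σp_Housᵢ² = 0.18² + 0.02² + 0.18² + 0.32² + 0.30² = 0.0324 + 0.0004 + 0.0324 + 0.1024 + 0.0900 = 0.2576
B_Hous = 1 / 0.2576 = 3.8820
Highest B → broadest niche (most generalist): Purple Finch (B = 4.45).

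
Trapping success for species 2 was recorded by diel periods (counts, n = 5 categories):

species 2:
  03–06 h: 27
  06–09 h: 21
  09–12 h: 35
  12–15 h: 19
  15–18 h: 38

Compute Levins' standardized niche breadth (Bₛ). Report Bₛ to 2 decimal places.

Proportions for species 2 (n=140): 27/140=0.1929, 21/140=0.1500, 35/140=0.2500, 19/140=0.1357, 38/140=0.2714
Σpᵢ² = 0.1929² + 0.1500² + 0.2500² + 0.1357² + 0.2714² = 0.037210 + 0.022500 + 0.062500 + 0.018414 + 0.073658 = 0.214282
B = 1 / 0.214282 = 4.6667
Bₛ = (B − 1)/(n − 1) = (4.6667 − 1)/(5 − 1) = 3.6667/4 = 0.9167

0.92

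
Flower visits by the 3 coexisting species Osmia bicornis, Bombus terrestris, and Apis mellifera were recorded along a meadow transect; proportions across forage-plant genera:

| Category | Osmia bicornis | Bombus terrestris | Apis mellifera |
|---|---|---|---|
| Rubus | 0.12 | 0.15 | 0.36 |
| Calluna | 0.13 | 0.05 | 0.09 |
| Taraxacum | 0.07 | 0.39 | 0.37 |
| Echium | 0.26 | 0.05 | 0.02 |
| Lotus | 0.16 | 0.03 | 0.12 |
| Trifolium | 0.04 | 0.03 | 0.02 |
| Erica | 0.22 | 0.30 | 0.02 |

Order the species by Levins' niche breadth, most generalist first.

Σp_bicoᵢ² = 0.12² + 0.13² + 0.07² + 0.26² + 0.16² + 0.04² + 0.22² = 0.0144 + 0.0169 + 0.0049 + 0.0676 + 0.0256 + 0.0016 + 0.0484 = 0.1794
B_bico = 1 / 0.1794 = 5.5741
Σp_terrᵢ² = 0.15² + 0.05² + 0.39² + 0.05² + 0.03² + 0.03² + 0.30² = 0.0225 + 0.0025 + 0.1521 + 0.0025 + 0.0009 + 0.0009 + 0.0900 = 0.2714
B_terr = 1 / 0.2714 = 3.6846
Σp_mellᵢ² = 0.36² + 0.09² + 0.37² + 0.02² + 0.12² + 0.02² + 0.02² = 0.1296 + 0.0081 + 0.1369 + 0.0004 + 0.0144 + 0.0004 + 0.0004 = 0.2902
B_mell = 1 / 0.2902 = 3.4459
Ranking by B (broadest → narrowest): Osmia bicornis (5.57) > Bombus terrestris (3.68) > Apis mellifera (3.45)

Osmia bicornis > Bombus terrestris > Apis mellifera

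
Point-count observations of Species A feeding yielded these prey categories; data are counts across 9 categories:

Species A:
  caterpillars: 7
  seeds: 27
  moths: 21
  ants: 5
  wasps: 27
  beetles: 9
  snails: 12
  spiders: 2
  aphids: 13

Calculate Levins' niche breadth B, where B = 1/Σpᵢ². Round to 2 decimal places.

Proportions for Species A (n=123): 7/123=0.0569, 27/123=0.2195, 21/123=0.1707, 5/123=0.0407, 27/123=0.2195, 9/123=0.0732, 12/123=0.0976, 2/123=0.0163, 13/123=0.1057
Σpᵢ² = 0.0569² + 0.2195² + 0.1707² + 0.0407² + 0.2195² + 0.0732² + 0.0976² + 0.0163² + 0.1057² = 0.003238 + 0.048180 + 0.029138 + 0.001656 + 0.048180 + 0.005358 + 0.009526 + 0.000266 + 0.011172 = 0.156714
B = 1 / 0.156714 = 6.3811

6.38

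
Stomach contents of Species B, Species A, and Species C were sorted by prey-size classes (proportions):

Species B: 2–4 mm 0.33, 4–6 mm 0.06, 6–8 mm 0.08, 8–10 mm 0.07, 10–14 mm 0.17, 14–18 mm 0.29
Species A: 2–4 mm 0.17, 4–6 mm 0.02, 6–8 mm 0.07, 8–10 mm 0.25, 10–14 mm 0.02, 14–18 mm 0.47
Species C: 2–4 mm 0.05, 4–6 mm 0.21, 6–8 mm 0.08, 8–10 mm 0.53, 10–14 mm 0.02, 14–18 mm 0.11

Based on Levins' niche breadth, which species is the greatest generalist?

Species B

Σp_Bᵢ² = 0.33² + 0.06² + 0.08² + 0.07² + 0.17² + 0.29² = 0.1089 + 0.0036 + 0.0064 + 0.0049 + 0.0289 + 0.0841 = 0.2368
B_B = 1 / 0.2368 = 4.2230
Σp_Aᵢ² = 0.17² + 0.02² + 0.07² + 0.25² + 0.02² + 0.47² = 0.0289 + 0.0004 + 0.0049 + 0.0625 + 0.0004 + 0.2209 = 0.3180
B_A = 1 / 0.3180 = 3.1447
Σp_Cᵢ² = 0.05² + 0.21² + 0.08² + 0.53² + 0.02² + 0.11² = 0.0025 + 0.0441 + 0.0064 + 0.2809 + 0.0004 + 0.0121 = 0.3464
B_C = 1 / 0.3464 = 2.8868
Highest B → broadest niche (most generalist): Species B (B = 4.22).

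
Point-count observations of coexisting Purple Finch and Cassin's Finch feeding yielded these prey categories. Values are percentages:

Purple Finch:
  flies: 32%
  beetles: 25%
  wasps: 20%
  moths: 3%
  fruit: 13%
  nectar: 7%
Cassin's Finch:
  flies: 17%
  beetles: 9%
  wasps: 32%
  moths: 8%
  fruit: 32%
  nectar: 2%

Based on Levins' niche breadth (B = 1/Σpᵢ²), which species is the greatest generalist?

Purple Finch

Convert percentages to proportions (divide by 100).
Σp_Purpᵢ² = 0.32² + 0.25² + 0.20² + 0.03² + 0.13² + 0.07² = 0.1024 + 0.0625 + 0.0400 + 0.0009 + 0.0169 + 0.0049 = 0.2276
B_Purp = 1 / 0.2276 = 4.3937
Σp_Cassᵢ² = 0.17² + 0.09² + 0.32² + 0.08² + 0.32² + 0.02² = 0.0289 + 0.0081 + 0.1024 + 0.0064 + 0.1024 + 0.0004 = 0.2486
B_Cass = 1 / 0.2486 = 4.0225
Highest B → broadest niche (most generalist): Purple Finch (B = 4.39).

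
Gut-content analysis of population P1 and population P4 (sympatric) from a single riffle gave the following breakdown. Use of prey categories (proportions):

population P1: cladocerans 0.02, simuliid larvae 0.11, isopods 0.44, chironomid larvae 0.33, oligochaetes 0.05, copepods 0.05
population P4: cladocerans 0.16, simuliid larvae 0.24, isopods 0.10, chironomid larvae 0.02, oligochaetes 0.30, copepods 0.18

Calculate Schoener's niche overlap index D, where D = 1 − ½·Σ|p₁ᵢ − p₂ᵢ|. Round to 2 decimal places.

Σ|p₁ᵢ − p₂ᵢ| = 0.14 + 0.13 + 0.34 + 0.31 + 0.25 + 0.13 = 1.30
D = 1 − ½ × 1.30 = 1 − 0.650 = 0.3500

0.35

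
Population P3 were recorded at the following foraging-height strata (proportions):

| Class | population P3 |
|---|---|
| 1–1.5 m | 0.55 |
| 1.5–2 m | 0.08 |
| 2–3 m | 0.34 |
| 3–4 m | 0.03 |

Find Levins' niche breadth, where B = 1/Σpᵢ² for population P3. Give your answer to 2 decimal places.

2.35

Σpᵢ² = 0.55² + 0.08² + 0.34² + 0.03² = 0.3025 + 0.0064 + 0.1156 + 0.0009 = 0.4254
B = 1 / 0.4254 = 2.3507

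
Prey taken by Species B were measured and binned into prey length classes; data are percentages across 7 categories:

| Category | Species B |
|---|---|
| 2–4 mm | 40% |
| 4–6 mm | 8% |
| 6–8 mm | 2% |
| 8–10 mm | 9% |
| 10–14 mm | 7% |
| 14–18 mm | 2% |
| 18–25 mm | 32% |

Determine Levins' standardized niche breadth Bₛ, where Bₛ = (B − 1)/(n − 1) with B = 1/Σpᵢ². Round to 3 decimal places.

0.423

Convert percentages to proportions (divide by 100).
Σpᵢ² = 0.40² + 0.08² + 0.02² + 0.09² + 0.07² + 0.02² + 0.32² = 0.1600 + 0.0064 + 0.0004 + 0.0081 + 0.0049 + 0.0004 + 0.1024 = 0.2826
B = 1 / 0.2826 = 3.53857
Bₛ = (B − 1)/(n − 1) = (3.53857 − 1)/(7 − 1) = 2.53857/6 = 0.42310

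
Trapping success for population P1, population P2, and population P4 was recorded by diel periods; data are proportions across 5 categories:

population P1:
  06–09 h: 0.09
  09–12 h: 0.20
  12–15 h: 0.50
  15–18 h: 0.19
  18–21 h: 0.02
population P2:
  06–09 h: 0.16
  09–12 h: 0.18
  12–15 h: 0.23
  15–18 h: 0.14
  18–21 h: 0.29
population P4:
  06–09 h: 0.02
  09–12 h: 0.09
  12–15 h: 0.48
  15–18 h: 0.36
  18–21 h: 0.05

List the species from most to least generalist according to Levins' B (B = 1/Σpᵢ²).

Σp_P1ᵢ² = 0.09² + 0.20² + 0.50² + 0.19² + 0.02² = 0.0081 + 0.0400 + 0.2500 + 0.0361 + 0.0004 = 0.3346
B_P1 = 1 / 0.3346 = 2.9886
Σp_P2ᵢ² = 0.16² + 0.18² + 0.23² + 0.14² + 0.29² = 0.0256 + 0.0324 + 0.0529 + 0.0196 + 0.0841 = 0.2146
B_P2 = 1 / 0.2146 = 4.6598
Σp_P4ᵢ² = 0.02² + 0.09² + 0.48² + 0.36² + 0.05² = 0.0004 + 0.0081 + 0.2304 + 0.1296 + 0.0025 = 0.3710
B_P4 = 1 / 0.3710 = 2.6954
Ranking by B (broadest → narrowest): population P2 (4.66) > population P1 (2.99) > population P4 (2.70)

population P2 > population P1 > population P4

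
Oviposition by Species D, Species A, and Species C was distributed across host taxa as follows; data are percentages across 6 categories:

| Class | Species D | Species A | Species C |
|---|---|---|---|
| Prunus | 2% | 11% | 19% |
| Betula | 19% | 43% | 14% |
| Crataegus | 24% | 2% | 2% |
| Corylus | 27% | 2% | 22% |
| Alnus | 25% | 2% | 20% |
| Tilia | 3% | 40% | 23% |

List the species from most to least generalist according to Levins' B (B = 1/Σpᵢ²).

Species C > Species D > Species A

Convert percentages to proportions (divide by 100).
Σp_Dᵢ² = 0.02² + 0.19² + 0.24² + 0.27² + 0.25² + 0.03² = 0.0004 + 0.0361 + 0.0576 + 0.0729 + 0.0625 + 0.0009 = 0.2304
B_D = 1 / 0.2304 = 4.3403
Σp_Aᵢ² = 0.11² + 0.43² + 0.02² + 0.02² + 0.02² + 0.40² = 0.0121 + 0.1849 + 0.0004 + 0.0004 + 0.0004 + 0.1600 = 0.3582
B_A = 1 / 0.3582 = 2.7917
Σp_Cᵢ² = 0.19² + 0.14² + 0.02² + 0.22² + 0.20² + 0.23² = 0.0361 + 0.0196 + 0.0004 + 0.0484 + 0.0400 + 0.0529 = 0.1974
B_C = 1 / 0.1974 = 5.0659
Ranking by B (broadest → narrowest): Species C (5.07) > Species D (4.34) > Species A (2.79)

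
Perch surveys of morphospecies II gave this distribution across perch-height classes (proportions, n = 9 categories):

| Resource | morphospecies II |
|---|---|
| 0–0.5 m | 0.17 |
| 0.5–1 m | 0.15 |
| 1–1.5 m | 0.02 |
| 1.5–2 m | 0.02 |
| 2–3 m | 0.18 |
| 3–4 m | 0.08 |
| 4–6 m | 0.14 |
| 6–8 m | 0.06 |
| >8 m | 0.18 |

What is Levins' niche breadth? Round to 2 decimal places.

Σpᵢ² = 0.17² + 0.15² + 0.02² + 0.02² + 0.18² + 0.08² + 0.14² + 0.06² + 0.18² = 0.0289 + 0.0225 + 0.0004 + 0.0004 + 0.0324 + 0.0064 + 0.0196 + 0.0036 + 0.0324 = 0.1466
B = 1 / 0.1466 = 6.8213

6.82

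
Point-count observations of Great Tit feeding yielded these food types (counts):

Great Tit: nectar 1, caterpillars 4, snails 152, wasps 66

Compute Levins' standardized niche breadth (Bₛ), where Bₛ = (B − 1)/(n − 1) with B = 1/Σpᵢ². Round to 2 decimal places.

0.27

Proportions for Great Tit (n=223): 1/223=0.0045, 4/223=0.0179, 152/223=0.6816, 66/223=0.2960
Σpᵢ² = 0.0045² + 0.0179² + 0.6816² + 0.2960² = 0.000020 + 0.000320 + 0.464579 + 0.087616 = 0.552535
B = 1 / 0.552535 = 1.8098
Bₛ = (B − 1)/(n − 1) = (1.8098 − 1)/(4 − 1) = 0.8098/3 = 0.2699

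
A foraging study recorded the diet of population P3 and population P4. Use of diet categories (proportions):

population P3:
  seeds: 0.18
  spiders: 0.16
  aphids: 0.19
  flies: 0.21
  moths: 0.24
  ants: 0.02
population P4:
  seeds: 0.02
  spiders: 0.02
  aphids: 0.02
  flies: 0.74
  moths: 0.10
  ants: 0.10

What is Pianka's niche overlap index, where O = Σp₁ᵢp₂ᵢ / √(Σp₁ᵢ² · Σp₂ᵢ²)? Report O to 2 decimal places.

Σ p₁ᵢp₂ᵢ = 0.0036 + 0.0032 + 0.0038 + 0.1554 + 0.0240 + 0.0020 = 0.1920
Σp_1ᵢ² = 0.18² + 0.16² + 0.19² + 0.21² + 0.24² + 0.02² = 0.0324 + 0.0256 + 0.0361 + 0.0441 + 0.0576 + 0.0004 = 0.1962
Σp_2ᵢ² = 0.02² + 0.02² + 0.02² + 0.74² + 0.10² + 0.10² = 0.0004 + 0.0004 + 0.0004 + 0.5476 + 0.0100 + 0.0100 = 0.5688
O = 0.1920 / √(0.1962 × 0.5688) = 0.1920 / 0.33406 = 0.5747

0.57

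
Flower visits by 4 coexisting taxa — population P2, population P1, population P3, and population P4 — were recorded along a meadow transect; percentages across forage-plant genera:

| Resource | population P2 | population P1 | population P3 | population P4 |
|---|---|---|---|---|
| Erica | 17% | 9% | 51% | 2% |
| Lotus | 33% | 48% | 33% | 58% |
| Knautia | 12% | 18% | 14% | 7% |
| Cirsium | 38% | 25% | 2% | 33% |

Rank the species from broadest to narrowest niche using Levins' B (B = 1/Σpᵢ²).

Convert percentages to proportions (divide by 100).
Σp_P2ᵢ² = 0.17² + 0.33² + 0.12² + 0.38² = 0.0289 + 0.1089 + 0.0144 + 0.1444 = 0.2966
B_P2 = 1 / 0.2966 = 3.3715
Σp_P1ᵢ² = 0.09² + 0.48² + 0.18² + 0.25² = 0.0081 + 0.2304 + 0.0324 + 0.0625 = 0.3334
B_P1 = 1 / 0.3334 = 2.9994
Σp_P3ᵢ² = 0.51² + 0.33² + 0.14² + 0.02² = 0.2601 + 0.1089 + 0.0196 + 0.0004 = 0.3890
B_P3 = 1 / 0.3890 = 2.5707
Σp_P4ᵢ² = 0.02² + 0.58² + 0.07² + 0.33² = 0.0004 + 0.3364 + 0.0049 + 0.1089 = 0.4506
B_P4 = 1 / 0.4506 = 2.2193
Ranking by B (broadest → narrowest): population P2 (3.37) > population P1 (3.00) > population P3 (2.57) > population P4 (2.22)

population P2 > population P1 > population P3 > population P4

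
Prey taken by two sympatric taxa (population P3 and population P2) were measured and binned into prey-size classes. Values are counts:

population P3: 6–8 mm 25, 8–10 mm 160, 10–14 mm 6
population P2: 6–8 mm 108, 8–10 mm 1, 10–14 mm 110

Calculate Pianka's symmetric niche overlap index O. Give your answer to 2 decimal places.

0.14

Proportions for population P3 (n=191): 25/191=0.1309, 160/191=0.8377, 6/191=0.0314
Proportions for population P2 (n=219): 108/219=0.4932, 1/219=0.0046, 110/219=0.5023
Σ p₁ᵢp₂ᵢ = 0.064560 + 0.003853 + 0.015772 = 0.084185
Σp_1ᵢ² = 0.1309² + 0.8377² + 0.0314² = 0.017135 + 0.701741 + 0.000986 = 0.719862
Σp_2ᵢ² = 0.4932² + 0.0046² + 0.5023² = 0.243246 + 0.000021 + 0.252305 = 0.495572
O = 0.084185 / √(0.719862 × 0.495572) = 0.084185 / 0.5972800 = 0.1409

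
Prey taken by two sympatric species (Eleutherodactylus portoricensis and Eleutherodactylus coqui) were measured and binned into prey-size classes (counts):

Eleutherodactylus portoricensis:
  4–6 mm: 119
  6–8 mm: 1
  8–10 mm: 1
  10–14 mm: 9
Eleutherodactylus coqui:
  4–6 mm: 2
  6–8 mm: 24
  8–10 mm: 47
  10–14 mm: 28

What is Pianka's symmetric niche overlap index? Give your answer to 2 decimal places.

Proportions for Eleutherodactylus portoricensis (n=130): 119/130=0.9154, 1/130=0.0077, 1/130=0.0077, 9/130=0.0692
Proportions for Eleutherodactylus coqui (n=101): 2/101=0.0198, 24/101=0.2376, 47/101=0.4653, 28/101=0.2772
Σ p₁ᵢp₂ᵢ = 0.018125 + 0.001830 + 0.003583 + 0.019182 = 0.042720
Σp_1ᵢ² = 0.9154² + 0.0077² + 0.0077² + 0.0692² = 0.837957 + 0.000059 + 0.000059 + 0.004789 = 0.842864
Σp_2ᵢ² = 0.0198² + 0.2376² + 0.4653² + 0.2772² = 0.000392 + 0.056454 + 0.216504 + 0.076840 = 0.350190
O = 0.042720 / √(0.842864 × 0.350190) = 0.042720 / 0.5432886 = 0.0786

0.08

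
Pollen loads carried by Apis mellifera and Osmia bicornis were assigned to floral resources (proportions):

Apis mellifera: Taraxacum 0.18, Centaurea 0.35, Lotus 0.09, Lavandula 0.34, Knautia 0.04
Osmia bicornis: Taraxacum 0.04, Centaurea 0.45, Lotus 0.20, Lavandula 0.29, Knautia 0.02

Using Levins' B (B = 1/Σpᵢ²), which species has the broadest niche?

Apis mellifera

Σp_mellᵢ² = 0.18² + 0.35² + 0.09² + 0.34² + 0.04² = 0.0324 + 0.1225 + 0.0081 + 0.1156 + 0.0016 = 0.2802
B_mell = 1 / 0.2802 = 3.5689
Σp_bicoᵢ² = 0.04² + 0.45² + 0.20² + 0.29² + 0.02² = 0.0016 + 0.2025 + 0.0400 + 0.0841 + 0.0004 = 0.3286
B_bico = 1 / 0.3286 = 3.0432
Highest B → broadest niche (most generalist): Apis mellifera (B = 3.57).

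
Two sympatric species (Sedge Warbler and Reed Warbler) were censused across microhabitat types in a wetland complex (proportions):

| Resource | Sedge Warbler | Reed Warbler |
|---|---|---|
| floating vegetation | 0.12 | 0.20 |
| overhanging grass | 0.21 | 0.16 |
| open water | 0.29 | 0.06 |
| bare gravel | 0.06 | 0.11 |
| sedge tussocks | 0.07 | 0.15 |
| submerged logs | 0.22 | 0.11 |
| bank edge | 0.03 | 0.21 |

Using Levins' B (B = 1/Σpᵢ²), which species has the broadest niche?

Reed Warbler

Σp_Sedgᵢ² = 0.12² + 0.21² + 0.29² + 0.06² + 0.07² + 0.22² + 0.03² = 0.0144 + 0.0441 + 0.0841 + 0.0036 + 0.0049 + 0.0484 + 0.0009 = 0.2004
B_Sedg = 1 / 0.2004 = 4.9900
Σp_Reedᵢ² = 0.20² + 0.16² + 0.06² + 0.11² + 0.15² + 0.11² + 0.21² = 0.0400 + 0.0256 + 0.0036 + 0.0121 + 0.0225 + 0.0121 + 0.0441 = 0.1600
B_Reed = 1 / 0.1600 = 6.2500
Highest B → broadest niche (most generalist): Reed Warbler (B = 6.25).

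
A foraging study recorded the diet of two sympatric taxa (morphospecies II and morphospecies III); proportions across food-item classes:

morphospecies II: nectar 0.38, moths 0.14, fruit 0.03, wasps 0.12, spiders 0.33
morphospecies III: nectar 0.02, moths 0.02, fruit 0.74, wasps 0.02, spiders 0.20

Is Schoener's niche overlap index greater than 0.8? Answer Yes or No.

No

Σ|p₁ᵢ − p₂ᵢ| = 0.36 + 0.12 + 0.71 + 0.10 + 0.13 = 1.42
D = 1 − ½ × 1.42 = 1 − 0.710 = 0.2900
D = 0.2900 < 0.8 → No.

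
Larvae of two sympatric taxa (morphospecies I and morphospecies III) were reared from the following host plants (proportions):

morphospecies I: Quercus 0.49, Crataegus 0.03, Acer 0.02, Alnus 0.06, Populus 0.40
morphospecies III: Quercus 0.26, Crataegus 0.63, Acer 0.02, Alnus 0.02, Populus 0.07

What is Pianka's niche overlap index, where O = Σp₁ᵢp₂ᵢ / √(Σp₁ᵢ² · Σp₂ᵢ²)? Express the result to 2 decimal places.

0.40

Σ p₁ᵢp₂ᵢ = 0.1274 + 0.0189 + 0.0004 + 0.0012 + 0.0280 = 0.1759
Σp_1ᵢ² = 0.49² + 0.03² + 0.02² + 0.06² + 0.40² = 0.2401 + 0.0009 + 0.0004 + 0.0036 + 0.1600 = 0.4050
Σp_2ᵢ² = 0.26² + 0.63² + 0.02² + 0.02² + 0.07² = 0.0676 + 0.3969 + 0.0004 + 0.0004 + 0.0049 = 0.4702
O = 0.1759 / √(0.4050 × 0.4702) = 0.1759 / 0.43638 = 0.4031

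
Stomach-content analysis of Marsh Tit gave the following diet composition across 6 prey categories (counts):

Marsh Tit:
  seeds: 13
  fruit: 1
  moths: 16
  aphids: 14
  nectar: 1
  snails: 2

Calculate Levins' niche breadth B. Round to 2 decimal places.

3.52

Proportions for Marsh Tit (n=47): 13/47=0.2766, 1/47=0.0213, 16/47=0.3404, 14/47=0.2979, 1/47=0.0213, 2/47=0.0426
Σpᵢ² = 0.2766² + 0.0213² + 0.3404² + 0.2979² + 0.0213² + 0.0426² = 0.076508 + 0.000454 + 0.115872 + 0.088744 + 0.000454 + 0.001815 = 0.283847
B = 1 / 0.283847 = 3.5230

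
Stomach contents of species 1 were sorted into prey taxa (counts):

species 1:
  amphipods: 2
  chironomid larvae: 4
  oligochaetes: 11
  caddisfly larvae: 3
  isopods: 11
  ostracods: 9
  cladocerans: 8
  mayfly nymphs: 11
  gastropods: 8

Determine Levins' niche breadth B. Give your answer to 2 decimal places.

Proportions for species 1 (n=67): 2/67=0.0299, 4/67=0.0597, 11/67=0.1642, 3/67=0.0448, 11/67=0.1642, 9/67=0.1343, 8/67=0.1194, 11/67=0.1642, 8/67=0.1194
Σpᵢ² = 0.0299² + 0.0597² + 0.1642² + 0.0448² + 0.1642² + 0.1343² + 0.1194² + 0.1642² + 0.1194² = 0.000894 + 0.003564 + 0.026962 + 0.002007 + 0.026962 + 0.018036 + 0.014256 + 0.026962 + 0.014256 = 0.133899
B = 1 / 0.133899 = 7.4683

7.47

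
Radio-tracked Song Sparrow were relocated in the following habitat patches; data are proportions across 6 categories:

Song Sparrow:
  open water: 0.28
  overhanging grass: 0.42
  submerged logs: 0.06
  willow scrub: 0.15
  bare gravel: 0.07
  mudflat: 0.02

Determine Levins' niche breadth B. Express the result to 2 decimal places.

3.49

Σpᵢ² = 0.28² + 0.42² + 0.06² + 0.15² + 0.07² + 0.02² = 0.0784 + 0.1764 + 0.0036 + 0.0225 + 0.0049 + 0.0004 = 0.2862
B = 1 / 0.2862 = 3.4941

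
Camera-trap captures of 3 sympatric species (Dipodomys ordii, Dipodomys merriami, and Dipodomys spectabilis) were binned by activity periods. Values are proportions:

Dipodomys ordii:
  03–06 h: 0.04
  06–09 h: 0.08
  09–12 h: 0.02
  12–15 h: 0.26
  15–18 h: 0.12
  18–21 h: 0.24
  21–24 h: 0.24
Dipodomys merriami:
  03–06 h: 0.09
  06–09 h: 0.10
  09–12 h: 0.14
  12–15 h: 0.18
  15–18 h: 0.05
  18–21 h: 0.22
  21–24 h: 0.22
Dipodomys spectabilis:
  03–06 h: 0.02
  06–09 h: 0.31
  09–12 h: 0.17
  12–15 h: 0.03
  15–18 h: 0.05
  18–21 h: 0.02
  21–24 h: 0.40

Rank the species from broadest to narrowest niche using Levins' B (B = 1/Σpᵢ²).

Σp_ordiᵢ² = 0.04² + 0.08² + 0.02² + 0.26² + 0.12² + 0.24² + 0.24² = 0.0016 + 0.0064 + 0.0004 + 0.0676 + 0.0144 + 0.0576 + 0.0576 = 0.2056
B_ordi = 1 / 0.2056 = 4.8638
Σp_merrᵢ² = 0.09² + 0.10² + 0.14² + 0.18² + 0.05² + 0.22² + 0.22² = 0.0081 + 0.0100 + 0.0196 + 0.0324 + 0.0025 + 0.0484 + 0.0484 = 0.1694
B_merr = 1 / 0.1694 = 5.9032
Σp_specᵢ² = 0.02² + 0.31² + 0.17² + 0.03² + 0.05² + 0.02² + 0.40² = 0.0004 + 0.0961 + 0.0289 + 0.0009 + 0.0025 + 0.0004 + 0.1600 = 0.2892
B_spec = 1 / 0.2892 = 3.4578
Ranking by B (broadest → narrowest): Dipodomys merriami (5.90) > Dipodomys ordii (4.86) > Dipodomys spectabilis (3.46)

Dipodomys merriami > Dipodomys ordii > Dipodomys spectabilis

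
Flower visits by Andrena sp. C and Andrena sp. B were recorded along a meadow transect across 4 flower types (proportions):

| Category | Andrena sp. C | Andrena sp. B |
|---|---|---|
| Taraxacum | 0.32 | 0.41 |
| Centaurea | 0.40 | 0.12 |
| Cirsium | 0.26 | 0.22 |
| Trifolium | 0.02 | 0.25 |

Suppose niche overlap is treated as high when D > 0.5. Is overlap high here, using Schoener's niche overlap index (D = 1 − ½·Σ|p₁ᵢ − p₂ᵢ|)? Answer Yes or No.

Σ|p₁ᵢ − p₂ᵢ| = 0.09 + 0.28 + 0.04 + 0.23 = 0.64
D = 1 − ½ × 0.64 = 1 − 0.320 = 0.6800
D = 0.6800 > 0.5 → Yes.

Yes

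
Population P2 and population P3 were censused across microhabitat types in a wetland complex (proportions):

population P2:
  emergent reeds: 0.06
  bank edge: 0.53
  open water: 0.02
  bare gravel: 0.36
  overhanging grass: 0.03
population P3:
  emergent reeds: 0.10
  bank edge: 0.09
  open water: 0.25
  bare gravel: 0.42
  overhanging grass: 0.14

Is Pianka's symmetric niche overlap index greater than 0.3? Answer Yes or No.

Yes

Σ p₁ᵢp₂ᵢ = 0.0060 + 0.0477 + 0.0050 + 0.1512 + 0.0042 = 0.2141
Σp_1ᵢ² = 0.06² + 0.53² + 0.02² + 0.36² + 0.03² = 0.0036 + 0.2809 + 0.0004 + 0.1296 + 0.0009 = 0.4154
Σp_2ᵢ² = 0.10² + 0.09² + 0.25² + 0.42² + 0.14² = 0.0100 + 0.0081 + 0.0625 + 0.1764 + 0.0196 = 0.2766
O = 0.2141 / √(0.4154 × 0.2766) = 0.2141 / 0.33897 = 0.6316
O = 0.6316 > 0.3 → Yes.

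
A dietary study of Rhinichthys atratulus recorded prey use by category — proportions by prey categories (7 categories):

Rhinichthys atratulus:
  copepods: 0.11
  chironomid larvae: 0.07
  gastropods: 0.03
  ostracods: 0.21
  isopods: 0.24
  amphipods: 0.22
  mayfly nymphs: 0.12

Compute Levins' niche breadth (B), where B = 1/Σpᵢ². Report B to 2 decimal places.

Σpᵢ² = 0.11² + 0.07² + 0.03² + 0.21² + 0.24² + 0.22² + 0.12² = 0.0121 + 0.0049 + 0.0009 + 0.0441 + 0.0576 + 0.0484 + 0.0144 = 0.1824
B = 1 / 0.1824 = 5.4825

5.48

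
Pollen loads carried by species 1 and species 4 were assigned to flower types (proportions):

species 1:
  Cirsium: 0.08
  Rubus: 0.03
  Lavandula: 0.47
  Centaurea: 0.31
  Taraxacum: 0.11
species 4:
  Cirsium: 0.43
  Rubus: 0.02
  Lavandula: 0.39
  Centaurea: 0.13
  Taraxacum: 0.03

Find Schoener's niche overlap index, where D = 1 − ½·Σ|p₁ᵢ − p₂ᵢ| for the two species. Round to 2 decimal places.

Σ|p₁ᵢ − p₂ᵢ| = 0.35 + 0.01 + 0.08 + 0.18 + 0.08 = 0.70
D = 1 − ½ × 0.70 = 1 − 0.350 = 0.6500

0.65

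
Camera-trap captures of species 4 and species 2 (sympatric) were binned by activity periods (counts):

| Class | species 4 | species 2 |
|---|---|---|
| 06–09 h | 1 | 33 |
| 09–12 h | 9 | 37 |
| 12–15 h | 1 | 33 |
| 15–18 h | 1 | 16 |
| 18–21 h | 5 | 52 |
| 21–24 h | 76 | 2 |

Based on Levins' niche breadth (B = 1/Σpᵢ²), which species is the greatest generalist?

species 2

Proportions for species 4 (n=93): 1/93=0.0108, 9/93=0.0968, 1/93=0.0108, 1/93=0.0108, 5/93=0.0538, 76/93=0.8172
Proportions for species 2 (n=173): 33/173=0.1908, 37/173=0.2139, 33/173=0.1908, 16/173=0.0925, 52/173=0.3006, 2/173=0.0116
Σp_4ᵢ² = 0.0108² + 0.0968² + 0.0108² + 0.0108² + 0.0538² + 0.8172² = 0.000117 + 0.009370 + 0.000117 + 0.000117 + 0.002894 + 0.667816 = 0.680431
B_4 = 1 / 0.680431 = 1.4697
Σp_2ᵢ² = 0.1908² + 0.2139² + 0.1908² + 0.0925² + 0.3006² + 0.0116² = 0.036405 + 0.045753 + 0.036405 + 0.008556 + 0.090360 + 0.000135 = 0.217614
B_2 = 1 / 0.217614 = 4.5953
Highest B → broadest niche (most generalist): species 2 (B = 4.60).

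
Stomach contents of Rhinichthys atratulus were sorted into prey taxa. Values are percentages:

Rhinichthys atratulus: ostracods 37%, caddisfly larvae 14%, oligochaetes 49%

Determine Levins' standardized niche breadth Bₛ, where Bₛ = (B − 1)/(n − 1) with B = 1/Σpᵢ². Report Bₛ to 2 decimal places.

Convert percentages to proportions (divide by 100).
Σpᵢ² = 0.37² + 0.14² + 0.49² = 0.1369 + 0.0196 + 0.2401 = 0.3966
B = 1 / 0.3966 = 2.5214
Bₛ = (B − 1)/(n − 1) = (2.5214 − 1)/(3 − 1) = 1.5214/2 = 0.7607

0.76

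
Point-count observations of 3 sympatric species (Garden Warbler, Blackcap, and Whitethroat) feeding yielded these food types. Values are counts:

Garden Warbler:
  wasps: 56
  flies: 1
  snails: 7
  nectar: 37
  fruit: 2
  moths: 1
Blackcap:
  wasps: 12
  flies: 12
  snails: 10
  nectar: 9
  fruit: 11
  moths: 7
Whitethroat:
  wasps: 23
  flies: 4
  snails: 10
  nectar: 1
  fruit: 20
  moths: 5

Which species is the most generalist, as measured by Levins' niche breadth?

Blackcap

Proportions for Garden Warbler (n=104): 56/104=0.5385, 1/104=0.0096, 7/104=0.0673, 37/104=0.3558, 2/104=0.0192, 1/104=0.0096
Proportions for Blackcap (n=61): 12/61=0.1967, 12/61=0.1967, 10/61=0.1639, 9/61=0.1475, 11/61=0.1803, 7/61=0.1148
Proportions for Whitethroat (n=63): 23/63=0.3651, 4/63=0.0635, 10/63=0.1587, 1/63=0.0159, 20/63=0.3175, 5/63=0.0794
Σp_Warbᵢ² = 0.5385² + 0.0096² + 0.0673² + 0.3558² + 0.0192² + 0.0096² = 0.289982 + 0.000092 + 0.004529 + 0.126594 + 0.000369 + 0.000092 = 0.421658
B_Warb = 1 / 0.421658 = 2.3716
Σp_Blacᵢ² = 0.1967² + 0.1967² + 0.1639² + 0.1475² + 0.1803² + 0.1148² = 0.038691 + 0.038691 + 0.026863 + 0.021756 + 0.032508 + 0.013179 = 0.171688
B_Blac = 1 / 0.171688 = 5.8245
Σp_Whitᵢ² = 0.3651² + 0.0635² + 0.1587² + 0.0159² + 0.3175² + 0.0794² = 0.133298 + 0.004032 + 0.025186 + 0.000253 + 0.100806 + 0.006304 = 0.269879
B_Whit = 1 / 0.269879 = 3.7054
Highest B → broadest niche (most generalist): Blackcap (B = 5.82).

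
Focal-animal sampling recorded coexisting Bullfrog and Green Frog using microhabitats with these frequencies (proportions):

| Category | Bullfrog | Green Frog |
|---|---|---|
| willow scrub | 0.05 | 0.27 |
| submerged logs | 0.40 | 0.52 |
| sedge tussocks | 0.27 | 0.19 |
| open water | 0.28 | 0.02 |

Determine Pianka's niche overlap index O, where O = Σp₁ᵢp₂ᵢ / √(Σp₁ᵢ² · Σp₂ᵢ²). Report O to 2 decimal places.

0.81

Σ p₁ᵢp₂ᵢ = 0.0135 + 0.2080 + 0.0513 + 0.0056 = 0.2784
Σp_1ᵢ² = 0.05² + 0.40² + 0.27² + 0.28² = 0.0025 + 0.1600 + 0.0729 + 0.0784 = 0.3138
Σp_2ᵢ² = 0.27² + 0.52² + 0.19² + 0.02² = 0.0729 + 0.2704 + 0.0361 + 0.0004 = 0.3798
O = 0.2784 / √(0.3138 × 0.3798) = 0.2784 / 0.34523 = 0.8064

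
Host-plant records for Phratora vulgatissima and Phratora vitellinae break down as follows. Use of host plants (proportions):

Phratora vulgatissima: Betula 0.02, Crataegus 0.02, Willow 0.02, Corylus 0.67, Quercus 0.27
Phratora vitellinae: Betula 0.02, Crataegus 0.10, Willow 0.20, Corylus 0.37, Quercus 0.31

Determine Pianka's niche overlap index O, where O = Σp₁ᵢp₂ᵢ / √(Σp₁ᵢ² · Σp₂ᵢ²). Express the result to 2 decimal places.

Σ p₁ᵢp₂ᵢ = 0.0004 + 0.0020 + 0.0040 + 0.2479 + 0.0837 = 0.3380
Σp_1ᵢ² = 0.02² + 0.02² + 0.02² + 0.67² + 0.27² = 0.0004 + 0.0004 + 0.0004 + 0.4489 + 0.0729 = 0.5230
Σp_2ᵢ² = 0.02² + 0.10² + 0.20² + 0.37² + 0.31² = 0.0004 + 0.0100 + 0.0400 + 0.1369 + 0.0961 = 0.2834
O = 0.3380 / √(0.5230 × 0.2834) = 0.3380 / 0.38499 = 0.8779

0.88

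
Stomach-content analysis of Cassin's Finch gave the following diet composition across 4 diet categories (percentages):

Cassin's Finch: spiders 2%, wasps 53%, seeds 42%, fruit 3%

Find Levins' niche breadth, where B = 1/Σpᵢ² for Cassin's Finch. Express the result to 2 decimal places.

2.18

Convert percentages to proportions (divide by 100).
Σpᵢ² = 0.02² + 0.53² + 0.42² + 0.03² = 0.0004 + 0.2809 + 0.1764 + 0.0009 = 0.4586
B = 1 / 0.4586 = 2.1805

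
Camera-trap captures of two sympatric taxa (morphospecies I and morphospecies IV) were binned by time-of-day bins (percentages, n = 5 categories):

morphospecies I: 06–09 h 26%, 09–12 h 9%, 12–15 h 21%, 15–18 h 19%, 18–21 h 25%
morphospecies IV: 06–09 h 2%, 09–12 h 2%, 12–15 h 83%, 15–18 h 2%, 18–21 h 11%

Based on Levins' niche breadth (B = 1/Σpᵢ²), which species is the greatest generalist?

morphospecies I

Convert percentages to proportions (divide by 100).
Σp_Iᵢ² = 0.26² + 0.09² + 0.21² + 0.19² + 0.25² = 0.0676 + 0.0081 + 0.0441 + 0.0361 + 0.0625 = 0.2184
B_I = 1 / 0.2184 = 4.5788
Σp_IVᵢ² = 0.02² + 0.02² + 0.83² + 0.02² + 0.11² = 0.0004 + 0.0004 + 0.6889 + 0.0004 + 0.0121 = 0.7022
B_IV = 1 / 0.7022 = 1.4241
Highest B → broadest niche (most generalist): morphospecies I (B = 4.58).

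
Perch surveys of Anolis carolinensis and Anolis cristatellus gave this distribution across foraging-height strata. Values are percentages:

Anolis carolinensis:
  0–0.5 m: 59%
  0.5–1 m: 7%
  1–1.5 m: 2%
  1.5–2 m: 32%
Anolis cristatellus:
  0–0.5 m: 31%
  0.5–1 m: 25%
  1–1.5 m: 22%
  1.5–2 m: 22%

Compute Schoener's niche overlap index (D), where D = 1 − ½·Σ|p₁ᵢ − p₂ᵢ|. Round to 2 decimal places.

0.62

Convert percentages to proportions (divide by 100).
Σ|p₁ᵢ − p₂ᵢ| = 0.28 + 0.18 + 0.20 + 0.10 = 0.76
D = 1 − ½ × 0.76 = 1 − 0.380 = 0.6200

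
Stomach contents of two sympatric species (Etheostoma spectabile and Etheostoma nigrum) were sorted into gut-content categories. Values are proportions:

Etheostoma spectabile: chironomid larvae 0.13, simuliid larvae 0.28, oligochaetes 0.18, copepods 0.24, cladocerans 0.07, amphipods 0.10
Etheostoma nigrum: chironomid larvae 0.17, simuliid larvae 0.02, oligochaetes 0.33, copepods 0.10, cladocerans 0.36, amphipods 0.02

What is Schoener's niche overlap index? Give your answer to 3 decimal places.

Σ|p₁ᵢ − p₂ᵢ| = 0.04 + 0.26 + 0.15 + 0.14 + 0.29 + 0.08 = 0.96
D = 1 − ½ × 0.96 = 1 − 0.480 = 0.52000

0.520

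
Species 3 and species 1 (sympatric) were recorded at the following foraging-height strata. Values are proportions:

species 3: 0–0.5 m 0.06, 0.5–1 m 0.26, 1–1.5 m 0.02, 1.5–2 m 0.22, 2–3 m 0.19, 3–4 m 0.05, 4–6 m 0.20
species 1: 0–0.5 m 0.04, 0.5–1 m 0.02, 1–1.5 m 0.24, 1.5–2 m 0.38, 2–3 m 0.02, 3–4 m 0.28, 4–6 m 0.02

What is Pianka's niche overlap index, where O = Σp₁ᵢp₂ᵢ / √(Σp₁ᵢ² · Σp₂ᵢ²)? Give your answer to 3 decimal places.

Σ p₁ᵢp₂ᵢ = 0.0024 + 0.0052 + 0.0048 + 0.0836 + 0.0038 + 0.0140 + 0.0040 = 0.1178
Σp_1ᵢ² = 0.06² + 0.26² + 0.02² + 0.22² + 0.19² + 0.05² + 0.20² = 0.0036 + 0.0676 + 0.0004 + 0.0484 + 0.0361 + 0.0025 + 0.0400 = 0.1986
Σp_2ᵢ² = 0.04² + 0.02² + 0.24² + 0.38² + 0.02² + 0.28² + 0.02² = 0.0016 + 0.0004 + 0.0576 + 0.1444 + 0.0004 + 0.0784 + 0.0004 = 0.2832
O = 0.1178 / √(0.1986 × 0.2832) = 0.1178 / 0.237157 = 0.49672

0.497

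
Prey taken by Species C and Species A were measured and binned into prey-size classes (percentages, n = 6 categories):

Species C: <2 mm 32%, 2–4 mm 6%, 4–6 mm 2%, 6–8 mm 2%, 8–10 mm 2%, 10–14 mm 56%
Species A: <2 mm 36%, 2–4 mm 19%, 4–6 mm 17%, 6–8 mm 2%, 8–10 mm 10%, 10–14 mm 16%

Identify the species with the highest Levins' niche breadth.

Convert percentages to proportions (divide by 100).
Σp_Cᵢ² = 0.32² + 0.06² + 0.02² + 0.02² + 0.02² + 0.56² = 0.1024 + 0.0036 + 0.0004 + 0.0004 + 0.0004 + 0.3136 = 0.4208
B_C = 1 / 0.4208 = 2.3764
Σp_Aᵢ² = 0.36² + 0.19² + 0.17² + 0.02² + 0.10² + 0.16² = 0.1296 + 0.0361 + 0.0289 + 0.0004 + 0.0100 + 0.0256 = 0.2306
B_A = 1 / 0.2306 = 4.3365
Highest B → broadest niche (most generalist): Species A (B = 4.34).

Species A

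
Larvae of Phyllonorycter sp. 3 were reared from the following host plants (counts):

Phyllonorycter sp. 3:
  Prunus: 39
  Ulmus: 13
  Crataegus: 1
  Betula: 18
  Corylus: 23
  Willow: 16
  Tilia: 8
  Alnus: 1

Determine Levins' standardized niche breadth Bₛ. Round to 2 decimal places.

0.56

Proportions for Phyllonorycter sp. 3 (n=119): 39/119=0.3277, 13/119=0.1092, 1/119=0.0084, 18/119=0.1513, 23/119=0.1933, 16/119=0.1345, 8/119=0.0672, 1/119=0.0084
Σpᵢ² = 0.3277² + 0.1092² + 0.0084² + 0.1513² + 0.1933² + 0.1345² + 0.0672² + 0.0084² = 0.107387 + 0.011925 + 0.000071 + 0.022892 + 0.037365 + 0.018090 + 0.004516 + 0.000071 = 0.202317
B = 1 / 0.202317 = 4.9427
Bₛ = (B − 1)/(n − 1) = (4.9427 − 1)/(8 − 1) = 3.9427/7 = 0.5632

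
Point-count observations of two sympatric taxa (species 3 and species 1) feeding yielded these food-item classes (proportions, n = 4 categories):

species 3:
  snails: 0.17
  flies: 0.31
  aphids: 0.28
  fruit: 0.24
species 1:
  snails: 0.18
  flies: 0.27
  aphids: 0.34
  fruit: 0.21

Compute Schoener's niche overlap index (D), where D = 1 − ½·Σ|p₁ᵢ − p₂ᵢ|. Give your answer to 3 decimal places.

Σ|p₁ᵢ − p₂ᵢ| = 0.01 + 0.04 + 0.06 + 0.03 = 0.14
D = 1 − ½ × 0.14 = 1 − 0.070 = 0.93000

0.930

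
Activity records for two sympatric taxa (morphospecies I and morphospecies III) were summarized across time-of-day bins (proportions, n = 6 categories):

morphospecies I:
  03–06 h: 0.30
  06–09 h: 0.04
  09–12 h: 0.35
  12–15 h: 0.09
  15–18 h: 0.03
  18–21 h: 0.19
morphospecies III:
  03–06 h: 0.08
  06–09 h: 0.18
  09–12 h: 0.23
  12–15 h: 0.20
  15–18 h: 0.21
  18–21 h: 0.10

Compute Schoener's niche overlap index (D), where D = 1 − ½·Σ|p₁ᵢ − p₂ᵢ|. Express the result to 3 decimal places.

Σ|p₁ᵢ − p₂ᵢ| = 0.22 + 0.14 + 0.12 + 0.11 + 0.18 + 0.09 = 0.86
D = 1 − ½ × 0.86 = 1 − 0.430 = 0.57000

0.570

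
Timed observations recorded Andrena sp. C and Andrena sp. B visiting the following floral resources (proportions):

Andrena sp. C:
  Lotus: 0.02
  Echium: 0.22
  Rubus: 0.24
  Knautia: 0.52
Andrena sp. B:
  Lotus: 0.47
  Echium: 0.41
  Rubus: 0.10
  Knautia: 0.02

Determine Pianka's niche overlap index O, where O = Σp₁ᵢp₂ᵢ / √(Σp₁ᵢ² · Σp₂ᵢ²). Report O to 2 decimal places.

Σ p₁ᵢp₂ᵢ = 0.0094 + 0.0902 + 0.0240 + 0.0104 = 0.1340
Σp_1ᵢ² = 0.02² + 0.22² + 0.24² + 0.52² = 0.0004 + 0.0484 + 0.0576 + 0.2704 = 0.3768
Σp_2ᵢ² = 0.47² + 0.41² + 0.10² + 0.02² = 0.2209 + 0.1681 + 0.0100 + 0.0004 = 0.3994
O = 0.1340 / √(0.3768 × 0.3994) = 0.1340 / 0.38794 = 0.3454

0.35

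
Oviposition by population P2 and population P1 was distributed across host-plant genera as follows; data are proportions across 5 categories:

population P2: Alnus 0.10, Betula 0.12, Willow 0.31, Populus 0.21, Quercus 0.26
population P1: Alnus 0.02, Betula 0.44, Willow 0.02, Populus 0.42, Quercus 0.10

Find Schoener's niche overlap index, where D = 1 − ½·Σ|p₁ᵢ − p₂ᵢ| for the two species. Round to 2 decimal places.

0.47

Σ|p₁ᵢ − p₂ᵢ| = 0.08 + 0.32 + 0.29 + 0.21 + 0.16 = 1.06
D = 1 − ½ × 1.06 = 1 − 0.530 = 0.4700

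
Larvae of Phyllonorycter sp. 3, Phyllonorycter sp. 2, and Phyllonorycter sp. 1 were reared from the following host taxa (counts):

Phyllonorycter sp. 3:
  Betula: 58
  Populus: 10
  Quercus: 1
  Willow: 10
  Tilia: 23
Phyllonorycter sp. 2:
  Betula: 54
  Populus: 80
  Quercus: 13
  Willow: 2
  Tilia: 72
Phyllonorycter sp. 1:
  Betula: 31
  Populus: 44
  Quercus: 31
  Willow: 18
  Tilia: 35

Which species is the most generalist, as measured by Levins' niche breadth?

Phyllonorycter sp. 1

Proportions for Phyllonorycter sp. 3 (n=102): 58/102=0.5686, 10/102=0.0980, 1/102=0.0098, 10/102=0.0980, 23/102=0.2255
Proportions for Phyllonorycter sp. 2 (n=221): 54/221=0.2443, 80/221=0.3620, 13/221=0.0588, 2/221=0.0090, 72/221=0.3258
Proportions for Phyllonorycter sp. 1 (n=159): 31/159=0.1950, 44/159=0.2767, 31/159=0.1950, 18/159=0.1132, 35/159=0.2201
Σp_3ᵢ² = 0.5686² + 0.0980² + 0.0098² + 0.0980² + 0.2255² = 0.323306 + 0.009604 + 0.000096 + 0.009604 + 0.050850 = 0.393460
B_3 = 1 / 0.393460 = 2.5416
Σp_2ᵢ² = 0.2443² + 0.3620² + 0.0588² + 0.0090² + 0.3258² = 0.059682 + 0.131044 + 0.003457 + 0.000081 + 0.106146 = 0.300410
B_2 = 1 / 0.300410 = 3.3288
Σp_1ᵢ² = 0.1950² + 0.2767² + 0.1950² + 0.1132² + 0.2201² = 0.038025 + 0.076563 + 0.038025 + 0.012814 + 0.048444 = 0.213871
B_1 = 1 / 0.213871 = 4.6757
Highest B → broadest niche (most generalist): Phyllonorycter sp. 1 (B = 4.68).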